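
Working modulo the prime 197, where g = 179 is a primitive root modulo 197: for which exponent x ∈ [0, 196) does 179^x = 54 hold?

Baby-step giant-step with m = ceil(sqrt(196)) = 14.
Baby table (179^j mod 197 for j=0..13):
  0:1  1:179  2:127  3:78  4:172  5:56  6:174  7:20
  8:34  9:176  10:181  11:91  12:135  13:131
Giant step factor: 179^(-14) ≡ 33 (mod 197).
Scan 54·33^i mod 197 for i = 0, 1, …:
  i=0: 54   i=1: 9   i=2: 100   i=3: 148
  i=4: 156   i=5: 26   i=6: 70   i=7: 143
  i=8: 188   i=9: 97   i=10: 49   i=11: 41
  i=12: 171   i=13: 127
Match at i=13, j=2: x = 13·14 + 2 = 184.

184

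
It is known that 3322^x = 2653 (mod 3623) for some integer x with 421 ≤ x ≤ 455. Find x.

Compute 3322^421 mod 3623 = 2575, then multiply by 3322 repeatedly:
  3322^421=2575  3322^422=247  3322^423=1736  3322^424=2799  3322^425=1660
  3322^426=314  3322^427=3307  3322^428=918  3322^429=2653
Found 2653 at exponent 429.

429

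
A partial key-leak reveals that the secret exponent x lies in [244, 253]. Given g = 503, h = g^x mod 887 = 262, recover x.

253

Compute 503^244 mod 887 = 571, then multiply by 503 repeatedly:
  503^244=571  503^245=712  503^246=675  503^247=691  503^248=756
  503^249=632  503^250=350  503^251=424  503^252=392  503^253=262
Found 262 at exponent 253.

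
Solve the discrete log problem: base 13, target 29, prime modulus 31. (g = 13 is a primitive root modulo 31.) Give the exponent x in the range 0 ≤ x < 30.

Successive powers of 13 modulo 31:
  13^0=1  13^1=13  13^2=14  13^3=27  13^4=10  13^5=6
  13^6=16  13^7=22  13^8=7  13^9=29
So 13^9 ≡ 29 (mod 31), giving x = 9.

9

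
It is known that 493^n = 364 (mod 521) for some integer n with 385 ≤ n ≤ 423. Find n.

Compute 493^385 mod 521 = 475, then multiply by 493 repeatedly:
  493^385=475  493^386=246  493^387=406  493^388=94  493^389=494
  493^390=235  493^391=193  493^392=327  493^393=222  493^394=36
  493^395=34  493^396=90  493^397=85  493^398=225  493^399=473
  493^400=302  493^401=401  493^402=234  493^403=221  493^404=64
  493^405=292  493^406=160  493^407=209  493^408=400  493^409=262
  493^410=479  493^411=134  493^412=416  493^413=335  493^414=519
  493^415=56  493^416=516  493^417=140  493^418=248  493^419=350
  493^420=99  493^421=354  493^422=508  493^423=364
Found 364 at exponent 423.

423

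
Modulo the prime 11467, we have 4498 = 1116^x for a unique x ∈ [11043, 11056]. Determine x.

Compute 1116^11043 mod 11467 = 2577, then multiply by 1116 repeatedly:
  1116^11043=2577  1116^11044=9182  1116^11045=7081  1116^11046=1633  1116^11047=10642
  1116^11048=8127  1116^11049=10802  1116^11050=3215  1116^11051=10236  1116^11052=2244
  1116^11053=4498
Found 4498 at exponent 11053.

11053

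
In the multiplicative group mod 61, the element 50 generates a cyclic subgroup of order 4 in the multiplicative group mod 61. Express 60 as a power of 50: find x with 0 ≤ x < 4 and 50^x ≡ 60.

2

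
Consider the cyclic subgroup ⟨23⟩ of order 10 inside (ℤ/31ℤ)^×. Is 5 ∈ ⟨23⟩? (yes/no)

⟨23⟩ has order 10; its elements mod 31 are {1, 2, 4, 8, 15, 16, 23, 27, 29, 30}.
5 is not in this set.

no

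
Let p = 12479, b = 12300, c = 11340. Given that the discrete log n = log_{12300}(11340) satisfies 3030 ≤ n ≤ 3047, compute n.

Compute 12300^3030 mod 12479 = 4857, then multiply by 12300 repeatedly:
  12300^3030=4857  12300^3031=4127  12300^3032=10007  12300^3033=5723  12300^3034=11340
Found 11340 at exponent 3034.

3034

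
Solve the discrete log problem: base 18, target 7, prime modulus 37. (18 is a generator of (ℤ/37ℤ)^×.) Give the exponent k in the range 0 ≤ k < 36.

Successive powers of 18 modulo 37:
  18^0=1  18^1=18  18^2=28  18^3=23  18^4=7
So 18^4 ≡ 7 (mod 37), giving k = 4.

4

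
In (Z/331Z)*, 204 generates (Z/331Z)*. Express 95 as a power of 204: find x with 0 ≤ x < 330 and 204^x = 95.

40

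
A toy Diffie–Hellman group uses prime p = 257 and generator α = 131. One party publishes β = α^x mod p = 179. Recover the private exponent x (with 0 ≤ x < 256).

77

Baby-step giant-step with m = ceil(sqrt(256)) = 16.
Baby table (131^j mod 257 for j=0..15):
  0:1  1:131  2:199  3:112  4:23  5:186  6:208  7:6
  8:15  9:166  10:158  11:138  12:88  13:220  14:36  15:90
Giant step factor: 131^(-16) ≡ 8 (mod 257).
Scan 179·8^i mod 257 for i = 0, 1, …:
  i=0: 179   i=1: 147   i=2: 148   i=3: 156
  i=4: 220
Match at i=4, j=13: x = 4·16 + 13 = 77.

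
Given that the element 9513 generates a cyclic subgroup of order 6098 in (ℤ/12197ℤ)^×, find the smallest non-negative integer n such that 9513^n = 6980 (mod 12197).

2744

Baby-step giant-step with m = ceil(sqrt(6098)) = 79.
Baby table (9513^j mod 12197 for j=0..78):
  0:1  1:9513  2:7626  3:10579  4:580  5:4496  6:7766  7:729
  8:7081  9:9719  10:3587  11:8122  12:8788  13:2006  14:6970  15:2718
  16:10891  17:4765  18:5393  19:3027  20:10931  21:7178  22:5508  23:11489
  24:9737  25:4063  26:11223  27:4058  28:249  29:2519  30:8339  31:11816
  32:10253  33:9577  34:6608  35:10763  36:6801  37:5025  38:2782  39:9873
  40:4949  41:11614  42:3556  43:5947  44:4125  45:3376  46:1187  47:9706
  48:1888  49:6560  50:5428  51:6663  52:9507  53:11533  54:1414  55:10288
  56:1016  57:5184  58:2921  59:2707  60:3824  61:6258  62:10994  63:8844
  64:10263  65:7131  66:9686  67:6780  68:404  69:1197  70:7260  71:4966
  72:2577  73:11228  74:2835  75:1788  76:6626  77:11239  78:9902
Giant step factor: 9513^(-79) ≡ 4424 (mod 12197).
Scan 6980·4424^i mod 12197 for i = 0, 1, …:
  i=0: 6980   i=1: 8913   i=2: 10408   i=3: 1317
  i=4: 8439   i=5: 11316   i=6: 5496   i=7: 5683
  i=8: 3575   i=9: 8488     …   i=33: 7905
  i=34: 2921
Match at i=34, j=58: n = 34·79 + 58 = 2744.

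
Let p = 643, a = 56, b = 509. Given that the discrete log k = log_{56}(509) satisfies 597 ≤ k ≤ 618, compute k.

609

Compute 56^597 mod 643 = 172, then multiply by 56 repeatedly:
  56^597=172  56^598=630  56^599=558  56^600=384  56^601=285
  56^602=528  56^603=633  56^604=83  56^605=147  56^606=516
  56^607=604  56^608=388  56^609=509
Found 509 at exponent 609.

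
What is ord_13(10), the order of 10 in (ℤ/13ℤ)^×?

6

The order of 10 must divide p − 1 = 12 = 2^2 · 3.
Divisors: 1, 2, 3, 4, 6, 12.
Check each in increasing order: 10^1 ≡ 10;  10^2 ≡ 9;  10^3 ≡ 12;  10^4 ≡ 3;  10^6 ≡ 1.
Smallest exponent giving 1 is 6.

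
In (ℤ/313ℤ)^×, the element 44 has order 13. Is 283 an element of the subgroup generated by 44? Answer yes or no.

no

283 ∈ ⟨44⟩ iff 283^13 ≡ 1 (mod 313), since |⟨44⟩| = 13.
283^13 mod 313 = 188.
Since 188 ≠ 1, 283 does not lie in the subgroup.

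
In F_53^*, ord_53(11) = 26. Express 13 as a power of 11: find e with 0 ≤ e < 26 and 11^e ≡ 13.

Successive powers of 11 modulo 53:
  11^0=1  11^1=11  11^2=15  11^3=6  11^4=13
So 11^4 ≡ 13 (mod 53), giving e = 4.

4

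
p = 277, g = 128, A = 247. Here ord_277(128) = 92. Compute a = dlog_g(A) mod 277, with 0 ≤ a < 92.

82

Baby-step giant-step with m = ceil(sqrt(92)) = 10.
Baby table (128^j mod 277 for j=0..9):
  0:1  1:128  2:41  3:262  4:19  5:216  6:225  7:269
  8:84  9:226
Giant step factor: 128^(-10) ≡ 247 (mod 277).
Scan 247·247^i mod 277 for i = 0, 1, …:
  i=0: 247   i=1: 69   i=2: 146   i=3: 52
  i=4: 102   i=5: 264   i=6: 113   i=7: 211
  i=8: 41
Match at i=8, j=2: a = 8·10 + 2 = 82.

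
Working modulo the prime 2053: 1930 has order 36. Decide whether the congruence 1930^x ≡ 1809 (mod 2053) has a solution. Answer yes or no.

yes

1809 ∈ ⟨1930⟩ iff 1809^36 ≡ 1 (mod 2053), since |⟨1930⟩| = 36.
1809^36 mod 2053 = 1.
Since 1 = 1, 1809 lies in the subgroup.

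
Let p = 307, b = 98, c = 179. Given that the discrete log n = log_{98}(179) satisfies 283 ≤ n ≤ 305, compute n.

Compute 98^283 mod 307 = 30, then multiply by 98 repeatedly:
  98^283=30  98^284=177  98^285=154  98^286=49  98^287=197
  98^288=272  98^289=254  98^290=25  98^291=301  98^292=26
  98^293=92  98^294=113  98^295=22  98^296=7  98^297=72
  98^298=302  98^299=124  98^300=179
Found 179 at exponent 300.

300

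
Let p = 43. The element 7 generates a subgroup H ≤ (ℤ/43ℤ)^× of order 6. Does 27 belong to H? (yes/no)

no

⟨7⟩ has order 6; its elements mod 43 are {1, 6, 7, 36, 37, 42}.
27 is not in this set.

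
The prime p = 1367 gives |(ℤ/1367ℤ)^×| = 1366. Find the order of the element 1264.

683

The order of 1264 must divide p − 1 = 1366 = 2 · 683.
Divisors: 1, 2, 683, 1366.
Check each in increasing order: 1264^1 ≡ 1264;  1264^2 ≡ 1040;  1264^683 ≡ 1.
Smallest exponent giving 1 is 683.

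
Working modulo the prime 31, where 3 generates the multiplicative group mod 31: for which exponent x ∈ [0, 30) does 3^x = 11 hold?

23

Successive powers of 3 modulo 31:
  3^0=1  3^1=3  3^2=9  3^3=27  3^4=19  3^5=26
  3^6=16  3^7=17  3^8=20  3^9=29  3^10=25  3^11=13
  3^12=8  3^13=24  3^14=10  3^15=30  3^16=28  3^17=22
  3^18=4  3^19=12  3^20=5  3^21=15  3^22=14  3^23=11
So 3^23 ≡ 11 (mod 31), giving x = 23.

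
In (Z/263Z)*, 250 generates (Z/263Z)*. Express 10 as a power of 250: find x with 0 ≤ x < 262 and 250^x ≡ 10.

39

Baby-step giant-step with m = ceil(sqrt(262)) = 17.
Baby table (250^j mod 263 for j=0..16):
  0:1  1:250  2:169  3:170  4:157  5:63  6:233  7:127
  8:190  9:160  10:24  11:214  12:111  13:135  14:86  15:197
  16:69
Giant step factor: 250^(-17) ≡ 56 (mod 263).
Scan 10·56^i mod 263 for i = 0, 1, …:
  i=0: 10   i=1: 34   i=2: 63
Match at i=2, j=5: x = 2·17 + 5 = 39.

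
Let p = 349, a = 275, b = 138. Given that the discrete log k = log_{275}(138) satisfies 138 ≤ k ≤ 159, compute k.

151

Compute 275^138 mod 349 = 37, then multiply by 275 repeatedly:
  275^138=37  275^139=54  275^140=192  275^141=101  275^142=204
  275^143=260  275^144=304  275^145=189  275^146=323  275^147=179
  275^148=16  275^149=212  275^150=17  275^151=138
Found 138 at exponent 151.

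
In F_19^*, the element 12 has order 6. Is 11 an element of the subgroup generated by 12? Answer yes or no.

yes

11 ∈ ⟨12⟩ iff 11^6 ≡ 1 (mod 19), since |⟨12⟩| = 6.
11^6 mod 19 = 1.
Since 1 = 1, 11 lies in the subgroup.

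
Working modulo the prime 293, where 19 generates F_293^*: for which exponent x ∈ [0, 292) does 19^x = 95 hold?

92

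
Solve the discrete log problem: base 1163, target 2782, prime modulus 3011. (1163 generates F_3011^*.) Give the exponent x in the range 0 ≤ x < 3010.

Baby-step giant-step with m = ceil(sqrt(3010)) = 55.
Baby table (1163^j mod 3011 for j=0..54):
  0:1  1:1163  2:630  3:1017  4:2459  5:2378  6:1516  7:1673
  8:593  9:140  10:226  11:881  12:863  13:1006  14:1710  15:1470
  16:2373  17:1723  18:1534  19:1530  20:2900  21:380  22:2334  23:1531
  24:1052  25:1010  26:340  27:979  28:419  29:2526  30:2013  31:1572
  32:559  33:2752  34:2894  35:2435  36:1565  37:1451  38:1353  39:1797
  40:277  41:2985  42:2883  43:1686  44:657  45:2308  46:1403  47:2738
  48:1667  49:2648  50:2382  51:146  52:1182  53:1650  54:943
Giant step factor: 1163^(-55) ≡ 1939 (mod 3011).
Scan 2782·1939^i mod 3011 for i = 0, 1, …:
  i=0: 2782   i=1: 1597   i=2: 1275   i=3: 194
  i=4: 2802   i=5: 1234   i=6: 1992   i=7: 2386
  i=8: 1558   i=9: 929     …   i=16: 1076
  i=17: 2752
Match at i=17, j=33: x = 17·55 + 33 = 968.

968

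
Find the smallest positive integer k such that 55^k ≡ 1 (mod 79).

The order of 55 must divide p − 1 = 78 = 2 · 3 · 13.
Divisors: 1, 2, 3, 6, 13, 26, 39, 78.
Check each in increasing order: 55^1 ≡ 55;  55^2 ≡ 23;  55^3 ≡ 1.
Smallest exponent giving 1 is 3.

3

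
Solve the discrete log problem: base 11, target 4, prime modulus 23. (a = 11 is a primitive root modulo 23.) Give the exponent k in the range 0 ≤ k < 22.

Successive powers of 11 modulo 23:
  11^0=1  11^1=11  11^2=6  11^3=20  11^4=13  11^5=5
  11^6=9  11^7=7  11^8=8  11^9=19  11^10=2  11^11=22
  11^12=12  11^13=17  11^14=3  11^15=10  11^16=18  11^17=14
  11^18=16  11^19=15  11^20=4
So 11^20 ≡ 4 (mod 23), giving k = 20.

20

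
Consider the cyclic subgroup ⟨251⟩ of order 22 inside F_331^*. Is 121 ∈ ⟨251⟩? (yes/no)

⟨251⟩ has order 22; its elements mod 331 are {1, 38, 57, 61, 74, 80, 85, 111, 120, 151, 164, 167, 180, 211, 220, 246, 251, 257, 270, 274, 293, 330}.
121 is not in this set.

no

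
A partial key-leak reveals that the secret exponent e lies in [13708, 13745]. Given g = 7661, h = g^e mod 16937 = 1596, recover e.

Compute 7661^13708 mod 16937 = 3764, then multiply by 7661 repeatedly:
  7661^13708=3764  7661^13709=9230  7661^13710=15992  7661^13711=9391  7661^13712=13012
  7661^13713=10687  7661^13714=16586  7661^13715=3972  7661^13716=10640  7661^13717=12196
  7661^13718=9064  7661^13719=14541  7661^13720=3952  7661^13721=9853  7661^13722=12561
  7661^13723=10724  7661^13724=12114  7661^13725=7531  7661^13726=7569  7661^13727=10758
  7661^13728=1596
Found 1596 at exponent 13728.

13728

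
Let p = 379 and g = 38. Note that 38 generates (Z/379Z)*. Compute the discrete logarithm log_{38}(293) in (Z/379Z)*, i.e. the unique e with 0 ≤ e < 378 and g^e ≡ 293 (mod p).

243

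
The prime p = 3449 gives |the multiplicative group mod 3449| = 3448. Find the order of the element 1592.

1724

The order of 1592 must divide p − 1 = 3448 = 2^3 · 431.
Divisors: 1, 2, 4, 8, 431, 862, 1724, 3448.
Check each in increasing order: 1592^1 ≡ 1592;  1592^2 ≡ 2898;  1592^4 ≡ 89;  1592^8 ≡ 1023;  1592^431 ≡ 2327;  1592^862 ≡ 3448;  1592^1724 ≡ 1.
Smallest exponent giving 1 is 1724.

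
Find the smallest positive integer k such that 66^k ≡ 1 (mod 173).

172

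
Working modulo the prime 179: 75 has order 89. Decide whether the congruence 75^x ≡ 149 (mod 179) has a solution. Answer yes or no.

yes

149 ∈ ⟨75⟩ iff 149^89 ≡ 1 (mod 179), since |⟨75⟩| = 89.
149^89 mod 179 = 1.
Since 1 = 1, 149 lies in the subgroup.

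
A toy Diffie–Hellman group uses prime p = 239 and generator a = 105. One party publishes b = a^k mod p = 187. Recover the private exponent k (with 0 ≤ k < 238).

Baby-step giant-step with m = ceil(sqrt(238)) = 16.
Baby table (105^j mod 239 for j=0..15):
  0:1  1:105  2:31  3:148  4:5  5:47  6:155  7:23
  8:25  9:235  10:58  11:115  12:125  13:219  14:51  15:97
Giant step factor: 105^(-16) ≡ 226 (mod 239).
Scan 187·226^i mod 239 for i = 0, 1, …:
  i=0: 187   i=1: 198   i=2: 55   i=3: 2
  i=4: 213   i=5: 99   i=6: 147   i=7: 1
Match at i=7, j=0: k = 7·16 + 0 = 112.

112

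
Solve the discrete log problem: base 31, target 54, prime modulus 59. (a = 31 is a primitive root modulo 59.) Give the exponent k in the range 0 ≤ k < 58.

Successive powers of 31 modulo 59:
  31^0=1  31^1=31  31^2=17  31^3=55  31^4=53  31^5=50
  31^6=16  31^7=24  31^8=36  31^9=54
So 31^9 ≡ 54 (mod 59), giving k = 9.

9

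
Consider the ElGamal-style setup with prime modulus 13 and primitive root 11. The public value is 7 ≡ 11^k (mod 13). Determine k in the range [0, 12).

Successive powers of 11 modulo 13:
  11^0=1  11^1=11  11^2=4  11^3=5  11^4=3  11^5=7
So 11^5 ≡ 7 (mod 13), giving k = 5.

5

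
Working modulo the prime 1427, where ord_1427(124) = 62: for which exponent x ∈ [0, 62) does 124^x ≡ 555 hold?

41

Baby-step giant-step with m = ceil(sqrt(62)) = 8.
Baby table (124^j mod 1427 for j=0..7):
  0:1  1:124  2:1106  3:152  4:297  5:1153  6:272  7:907
Giant step factor: 124^(-8) ≡ 70 (mod 1427).
Scan 555·70^i mod 1427 for i = 0, 1, …:
  i=0: 555   i=1: 321   i=2: 1065   i=3: 346
  i=4: 1388   i=5: 124
Match at i=5, j=1: x = 5·8 + 1 = 41.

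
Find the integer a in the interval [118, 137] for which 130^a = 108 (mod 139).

137

Compute 130^118 mod 139 = 67, then multiply by 130 repeatedly:
  130^118=67  130^119=92  130^120=6  130^121=85  130^122=69
  130^123=74  130^124=29  130^125=17  130^126=125  130^127=126
  130^128=117  130^129=59  130^130=25  130^131=53  130^132=79
  130^133=123  130^134=5  130^135=94  130^136=127  130^137=108
Found 108 at exponent 137.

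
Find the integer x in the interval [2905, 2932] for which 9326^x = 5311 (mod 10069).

2906

Compute 9326^2905 mod 10069 = 1470, then multiply by 9326 repeatedly:
  9326^2905=1470  9326^2906=5311
Found 5311 at exponent 2906.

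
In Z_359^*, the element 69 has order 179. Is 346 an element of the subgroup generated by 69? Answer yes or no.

yes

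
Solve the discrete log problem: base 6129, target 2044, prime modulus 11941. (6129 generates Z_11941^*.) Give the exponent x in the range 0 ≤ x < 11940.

Baby-step giant-step with m = ceil(sqrt(11940)) = 110.
Baby table (6129^j mod 11941 for j=0..109):
  0:1  1:6129  2:10196  3:4031  4:70  5:11095  6:9201  7:7527
  8:4900  9:485  10:11197  11:1486  12:8652  13:10068  14:7625  15:8492
  16:8590  17:241  18:8346  19:9331  20:4250  21:4929  22:11052  23:8356
  24:10916  25:10682  26:9416  27:11752  28:11837  29:7398  30:2365  31:10652
  32:4661  33:4397  34:10317  35:5298  36:3863  37:9265  38:5730  39:689
  40:7708  41:3736  42:7047  43:466  44:2215  45:10759  46:3709  47:8738
  48:11758  49:847  50:8869  51:2669  52:11072  53:11526  54:11839  55:7715
  56:10816  57:6773  58:4801  59:2705  60:4837  61:8411  62:1722  63:10235
  64:4242  65:3661  66:1130  67:11931  68:10356  69:5509  70:7454  71:11241
  72:8460  73:3518  74:8317  75:10705  76:7091  77:7440  78:9022  79:9008
  80:6789  81:7337  82:10608  83:9628  84:9531  85:127  86:2218  87:5264
  88:10415  89:8890  90:27  91:10250  92:649  93:1368  94:1890  95:1040
  96:9607  97:232  98:949  99:1154  100:3794  101:4299  102:6725  103:9134
  104:2878  105:2405  106:5051  107:6507  108:10404  109:1176
Giant step factor: 6129^(-110) ≡ 2975 (mod 11941).
Scan 2044·2975^i mod 11941 for i = 0, 1, …:
  i=0: 2044   i=1: 2931   i=2: 2795   i=3: 4189
  i=4: 7812   i=5: 3514   i=6: 5775   i=7: 9467
  i=8: 7447   i=9: 4270     …   i=98: 5582
  i=99: 8460
Match at i=99, j=72: x = 99·110 + 72 = 10962.

10962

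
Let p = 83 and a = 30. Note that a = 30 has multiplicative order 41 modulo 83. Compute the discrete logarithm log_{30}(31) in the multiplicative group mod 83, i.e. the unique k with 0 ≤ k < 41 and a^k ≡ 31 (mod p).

34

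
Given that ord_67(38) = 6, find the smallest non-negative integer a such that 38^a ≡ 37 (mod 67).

Successive powers of 38 modulo 67:
  38^0=1  38^1=38  38^2=37
So 38^2 ≡ 37 (mod 67), giving a = 2.

2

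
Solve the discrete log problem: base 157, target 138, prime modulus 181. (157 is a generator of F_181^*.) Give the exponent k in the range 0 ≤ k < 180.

Baby-step giant-step with m = ceil(sqrt(180)) = 14.
Baby table (157^j mod 181 for j=0..13):
  0:1  1:157  2:33  3:113  4:3  5:109  6:99  7:158
  8:9  9:146  10:116  11:112  12:27  13:76
Giant step factor: 157^(-14) ≡ 168 (mod 181).
Scan 138·168^i mod 181 for i = 0, 1, …:
  i=0: 138   i=1: 16   i=2: 154   i=3: 170
  i=4: 143   i=5: 132   i=6: 94   i=7: 45
  i=8: 139   i=9: 3
Match at i=9, j=4: k = 9·14 + 4 = 130.

130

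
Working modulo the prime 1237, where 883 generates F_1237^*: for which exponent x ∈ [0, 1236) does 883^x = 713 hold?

780

Baby-step giant-step with m = ceil(sqrt(1236)) = 36.
Baby table (883^j mod 1237 for j=0..35):
  0:1  1:883  2:379  3:667  4:149  5:445  6:806  7:423
  8:1172  9:744  10:105  11:1177  12:211  13:763  14:801  15:956
  16:514  17:1120  18:597  19:189  20:1129  21:1122  22:1126  23:947
  24:1226  25:183  26:779  27:85  28:835  29:53  30:1030  31:295
  32:715  33:475  34:82  35:660
Giant step factor: 883^(-36) ≡ 380 (mod 1237).
Scan 713·380^i mod 1237 for i = 0, 1, …:
  i=0: 713   i=1: 37   i=2: 453   i=3: 197
  i=4: 640   i=5: 748   i=6: 967   i=7: 71
  i=8: 1003   i=9: 144     …   i=20: 791
  i=21: 1226
Match at i=21, j=24: x = 21·36 + 24 = 780.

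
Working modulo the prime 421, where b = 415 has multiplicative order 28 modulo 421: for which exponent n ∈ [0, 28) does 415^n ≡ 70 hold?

Successive powers of 415 modulo 421:
  415^0=1  415^1=415  415^2=36  415^3=205  415^4=33  415^5=223
  415^6=346  415^7=29  415^8=247  415^9=202  415^10=51  415^11=115
  415^12=152  415^13=351  415^14=420  415^15=6  415^16=385  415^17=216
  415^18=388  415^19=198  415^20=75  415^21=392  415^22=174  415^23=219
  415^24=370  415^25=306  415^26=269  415^27=70
So 415^27 ≡ 70 (mod 421), giving n = 27.

27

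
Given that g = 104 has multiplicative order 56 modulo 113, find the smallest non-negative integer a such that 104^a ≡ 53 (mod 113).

26

Baby-step giant-step with m = ceil(sqrt(56)) = 8.
Baby table (104^j mod 113 for j=0..7):
  0:1  1:104  2:81  3:62  4:7  5:50  6:2  7:95
Giant step factor: 104^(-8) ≡ 30 (mod 113).
Scan 53·30^i mod 113 for i = 0, 1, …:
  i=0: 53   i=1: 8   i=2: 14   i=3: 81
Match at i=3, j=2: a = 3·8 + 2 = 26.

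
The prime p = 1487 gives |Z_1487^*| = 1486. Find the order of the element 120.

The order of 120 must divide p − 1 = 1486 = 2 · 743.
Divisors: 1, 2, 743, 1486.
Check each in increasing order: 120^1 ≡ 120;  120^2 ≡ 1017;  120^743 ≡ 1486;  120^1486 ≡ 1.
Smallest exponent giving 1 is 1486.

1486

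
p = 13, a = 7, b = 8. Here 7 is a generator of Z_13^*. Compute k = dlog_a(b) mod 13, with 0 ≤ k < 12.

9

Successive powers of 7 modulo 13:
  7^0=1  7^1=7  7^2=10  7^3=5  7^4=9  7^5=11
  7^6=12  7^7=6  7^8=3  7^9=8
So 7^9 ≡ 8 (mod 13), giving k = 9.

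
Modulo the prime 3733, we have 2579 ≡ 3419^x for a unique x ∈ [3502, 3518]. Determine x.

Compute 3419^3502 mod 3733 = 2246, then multiply by 3419 repeatedly:
  3419^3502=2246  3419^3503=293  3419^3504=1323  3419^3505=2674  3419^3506=289
  3419^3507=2579
Found 2579 at exponent 3507.

3507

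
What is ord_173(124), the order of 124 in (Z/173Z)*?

43

The order of 124 must divide p − 1 = 172 = 2^2 · 43.
Divisors: 1, 2, 4, 43, 86, 172.
Check each in increasing order: 124^1 ≡ 124;  124^2 ≡ 152;  124^4 ≡ 95;  124^43 ≡ 1.
Smallest exponent giving 1 is 43.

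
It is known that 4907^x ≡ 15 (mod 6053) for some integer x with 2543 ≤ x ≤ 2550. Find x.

2546

Compute 4907^2543 mod 6053 = 3710, then multiply by 4907 repeatedly:
  4907^2543=3710  4907^2544=3599  4907^2545=3692  4907^2546=15
Found 15 at exponent 2546.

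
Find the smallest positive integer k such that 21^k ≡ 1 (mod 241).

The order of 21 must divide p − 1 = 240 = 2^4 · 3 · 5.
Divisors: 1, 2, 3, 4, 5, 6, 8, 10, 12, 15, 16, 20, 24, 30, 40, 48, 60, 80, 120, 240.
Check each in increasing order: 21^1 ≡ 21;  21^2 ≡ 200;  21^3 ≡ 103;  21^4 ≡ 235;  21^5 ≡ 115;  21^6 ≡ 5;  21^8 ≡ 36;  21^10 ≡ 211;  21^12 ≡ 25;  21^15 ≡ 165;  21^16 ≡ 91;  21^20 ≡ 177;  21^24 ≡ 143;  21^30 ≡ 233;  21^40 ≡ 240;  21^48 ≡ 205;  21^60 ≡ 64;  21^80 ≡ 1.
Smallest exponent giving 1 is 80.

80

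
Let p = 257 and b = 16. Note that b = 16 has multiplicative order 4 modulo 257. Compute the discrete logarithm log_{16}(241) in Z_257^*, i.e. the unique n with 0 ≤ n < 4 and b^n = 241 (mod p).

3

Successive powers of 16 modulo 257:
  16^0=1  16^1=16  16^2=256  16^3=241
So 16^3 ≡ 241 (mod 257), giving n = 3.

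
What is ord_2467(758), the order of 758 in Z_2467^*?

1233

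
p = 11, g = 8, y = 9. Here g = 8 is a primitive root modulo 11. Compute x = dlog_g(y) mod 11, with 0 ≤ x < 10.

2

Successive powers of 8 modulo 11:
  8^0=1  8^1=8  8^2=9
So 8^2 ≡ 9 (mod 11), giving x = 2.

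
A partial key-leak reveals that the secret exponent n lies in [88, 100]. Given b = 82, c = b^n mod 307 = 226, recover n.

99

Compute 82^88 mod 307 = 58, then multiply by 82 repeatedly:
  82^88=58  82^89=151  82^90=102  82^91=75  82^92=10
  82^93=206  82^94=7  82^95=267  82^96=97  82^97=279
  82^98=160  82^99=226
Found 226 at exponent 99.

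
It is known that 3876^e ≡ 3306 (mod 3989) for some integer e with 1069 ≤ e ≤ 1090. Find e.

1081

Compute 3876^1069 mod 3989 = 2462, then multiply by 3876 repeatedly:
  3876^1069=2462  3876^1070=1024  3876^1071=3958  3876^1072=3503  3876^1073=3061
  3876^1074=1150  3876^1075=1687  3876^1076=841  3876^1077=703  3876^1078=341
  3876^1079=1357  3876^1080=2230  3876^1081=3306
Found 3306 at exponent 1081.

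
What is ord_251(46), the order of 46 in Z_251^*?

250

The order of 46 must divide p − 1 = 250 = 2 · 5^3.
Divisors: 1, 2, 5, 10, 25, 50, 125, 250.
Check each in increasing order: 46^1 ≡ 46;  46^2 ≡ 108;  46^5 ≡ 157;  46^10 ≡ 51;  46^25 ≡ 231;  46^50 ≡ 149;  46^125 ≡ 250;  46^250 ≡ 1.
Smallest exponent giving 1 is 250.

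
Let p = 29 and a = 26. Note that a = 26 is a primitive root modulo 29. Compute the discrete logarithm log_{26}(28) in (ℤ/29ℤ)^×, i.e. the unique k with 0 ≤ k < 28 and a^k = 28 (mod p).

14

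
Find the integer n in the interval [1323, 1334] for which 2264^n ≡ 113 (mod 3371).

1331

Compute 2264^1323 mod 3371 = 2482, then multiply by 2264 repeatedly:
  2264^1323=2482  2264^1324=3162  2264^1325=2135  2264^1326=2997  2264^1327=2756
  2264^1328=3234  2264^1329=3335  2264^1330=2771  2264^1331=113
Found 113 at exponent 1331.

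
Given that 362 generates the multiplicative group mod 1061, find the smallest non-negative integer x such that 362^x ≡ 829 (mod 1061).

902

Baby-step giant-step with m = ceil(sqrt(1060)) = 33.
Baby table (362^j mod 1061 for j=0..32):
  0:1  1:362  2:541  3:618  4:906  5:123  6:1025  7:761
  8:683  9:33  10:275  11:877  12:235  13:190  14:876  15:934
  16:710  17:258  18:28  19:587  20:294  21:328  22:965  23:261
  24:53  25:88  26:26  27:924  28:273  29:153  30:214  31:15
  32:125
Giant step factor: 362^(-33) ≡ 128 (mod 1061).
Scan 829·128^i mod 1061 for i = 0, 1, …:
  i=0: 829   i=1: 12   i=2: 475   i=3: 323
  i=4: 1026   i=5: 825   i=6: 561   i=7: 721
  i=8: 1042   i=9: 751     …   i=26: 728
  i=27: 877
Match at i=27, j=11: x = 27·33 + 11 = 902.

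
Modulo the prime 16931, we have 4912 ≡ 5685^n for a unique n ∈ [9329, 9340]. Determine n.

Compute 5685^9329 mod 16931 = 4912, then multiply by 5685 repeatedly:
  5685^9329=4912
Found 4912 at exponent 9329.

9329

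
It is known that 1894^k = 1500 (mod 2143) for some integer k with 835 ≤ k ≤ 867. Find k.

Compute 1894^835 mod 2143 = 335, then multiply by 1894 repeatedly:
  1894^835=335  1894^836=162  1894^837=379  1894^838=2064  1894^839=384
  1894^840=819  1894^841=1797  1894^842=434  1894^843=1227  1894^844=926
  1894^845=870  1894^846=1956  1894^847=1560  1894^848=1586  1894^849=1541
  1894^850=2031  1894^851=29  1894^852=1351  1894^853=52  1894^854=2053
  1894^855=980  1894^856=282  1894^857=501  1894^858=1688  1894^859=1859
  1894^860=2140  1894^861=747  1894^862=438  1894^863=231  1894^864=342
  1894^865=562  1894^866=1500
Found 1500 at exponent 866.

866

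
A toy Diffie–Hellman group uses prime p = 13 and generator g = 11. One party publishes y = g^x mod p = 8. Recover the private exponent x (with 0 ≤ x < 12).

Successive powers of 11 modulo 13:
  11^0=1  11^1=11  11^2=4  11^3=5  11^4=3  11^5=7
  11^6=12  11^7=2  11^8=9  11^9=8
So 11^9 ≡ 8 (mod 13), giving x = 9.

9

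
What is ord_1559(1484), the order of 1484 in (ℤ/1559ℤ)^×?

1558

The order of 1484 must divide p − 1 = 1558 = 2 · 19 · 41.
Divisors: 1, 2, 19, 38, 41, 82, 779, 1558.
Check each in increasing order: 1484^1 ≡ 1484;  1484^2 ≡ 948;  1484^19 ≡ 773;  1484^38 ≡ 432;  1484^41 ≡ 218;  1484^82 ≡ 754;  1484^779 ≡ 1558;  1484^1558 ≡ 1.
Smallest exponent giving 1 is 1558.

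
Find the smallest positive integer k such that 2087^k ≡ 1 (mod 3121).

The order of 2087 must divide p − 1 = 3120 = 2^4 · 3 · 5 · 13.
Divisors: 1, 2, 3, 4, 5, 6, 8, 10, 12, 13, 15, 16, 20, 24, 26, 30, 39, 40, 48, 52, 60, 65, 78, 80, 104, 120, 130, 156, 195, 208, 240, 260, 312, 390, 520, 624, 780, 1040, 1560, 3120.
Check each in increasing order: 2087^1 ≡ 2087;  2087^2 ≡ 1774;  2087^3 ≡ 832;  2087^4 ≡ 1108;  2087^5 ≡ 2856;  2087^6 ≡ 2483;  2087^8 ≡ 1111;  2087^10 ≡ 1563;  2087^12 ≡ 1314;  2087^13 ≡ 2080;  2087^15 ≡ 898;  2087^16 ≡ 1526;  2087^20 ≡ 2347;  2087^24 ≡ 683;  2087^26 ≡ 694;  2087^30 ≡ 1186;  2087^39 ≡ 1618;  2087^40 ≡ 2965;  2087^48 ≡ 1460;  2087^52 ≡ 1002;  2087^60 ≡ 2146;  2087^65 ≡ 2453;  2087^78 ≡ 2526;  2087^80 ≡ 2489;  2087^104 ≡ 2163;  2087^120 ≡ 1841;  2087^130 ≡ 3042;  2087^156 ≡ 1352;  2087^195 ≡ 2836;  2087^208 ≡ 190;  2087^240 ≡ 2996;  2087^260 ≡ 3120;  2087^312 ≡ 2119;  2087^390 ≡ 79;  2087^520 ≡ 1.
Smallest exponent giving 1 is 520.

520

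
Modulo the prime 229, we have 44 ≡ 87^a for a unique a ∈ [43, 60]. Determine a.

60

Compute 87^43 mod 229 = 47, then multiply by 87 repeatedly:
  87^43=47  87^44=196  87^45=106  87^46=62  87^47=127
  87^48=57  87^49=150  87^50=226  87^51=197  87^52=193
  87^53=74  87^54=26  87^55=201  87^56=83  87^57=122
  87^58=80  87^59=90  87^60=44
Found 44 at exponent 60.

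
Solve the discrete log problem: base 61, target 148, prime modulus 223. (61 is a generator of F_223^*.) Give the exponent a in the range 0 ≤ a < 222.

Baby-step giant-step with m = ceil(sqrt(222)) = 15.
Baby table (61^j mod 223 for j=0..14):
  0:1  1:61  2:153  3:190  4:217  5:80  6:197  7:198
  8:36  9:189  10:156  11:150  12:7  13:204  14:179
Giant step factor: 61^(-15) ≡ 195 (mod 223).
Scan 148·195^i mod 223 for i = 0, 1, …:
  i=0: 148   i=1: 93   i=2: 72   i=3: 214
  i=4: 29   i=5: 80
Match at i=5, j=5: a = 5·15 + 5 = 80.

80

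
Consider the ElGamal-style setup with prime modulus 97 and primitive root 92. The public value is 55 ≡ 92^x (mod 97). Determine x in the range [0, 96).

39

Baby-step giant-step with m = ceil(sqrt(96)) = 10.
Baby table (92^j mod 97 for j=0..9):
  0:1  1:92  2:25  3:69  4:43  5:76  6:8  7:57
  8:6  9:67
Giant step factor: 92^(-10) ≡ 11 (mod 97).
Scan 55·11^i mod 97 for i = 0, 1, …:
  i=0: 55   i=1: 23   i=2: 59   i=3: 67
Match at i=3, j=9: x = 3·10 + 9 = 39.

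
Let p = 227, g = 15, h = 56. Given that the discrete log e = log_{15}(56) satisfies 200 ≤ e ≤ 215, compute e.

201

Compute 15^200 mod 227 = 34, then multiply by 15 repeatedly:
  15^200=34  15^201=56
Found 56 at exponent 201.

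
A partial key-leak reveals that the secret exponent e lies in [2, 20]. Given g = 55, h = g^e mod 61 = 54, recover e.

Compute 55^2 mod 61 = 36, then multiply by 55 repeatedly:
  55^2=36  55^3=28  55^4=15  55^5=32  55^6=52
  55^7=54
Found 54 at exponent 7.

7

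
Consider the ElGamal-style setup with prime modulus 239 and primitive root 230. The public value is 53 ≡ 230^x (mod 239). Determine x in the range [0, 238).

Baby-step giant-step with m = ceil(sqrt(238)) = 16.
Baby table (230^j mod 239 for j=0..15):
  0:1  1:230  2:81  3:227  4:108  5:223  6:144  7:138
  8:192  9:184  10:17  11:86  12:182  13:35  14:163  15:206
Giant step factor: 230^(-16) ≡ 136 (mod 239).
Scan 53·136^i mod 239 for i = 0, 1, …:
  i=0: 53   i=1: 38   i=2: 149   i=3: 188
  i=4: 234   i=5: 37   i=6: 13   i=7: 95
  i=8: 14   i=9: 231     …   i=13: 118
  i=14: 35
Match at i=14, j=13: x = 14·16 + 13 = 237.

237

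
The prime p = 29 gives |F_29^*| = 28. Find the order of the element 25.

7

The order of 25 must divide p − 1 = 28 = 2^2 · 7.
Divisors: 1, 2, 4, 7, 14, 28.
Check each in increasing order: 25^1 ≡ 25;  25^2 ≡ 16;  25^4 ≡ 24;  25^7 ≡ 1.
Smallest exponent giving 1 is 7.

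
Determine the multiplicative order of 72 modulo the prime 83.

82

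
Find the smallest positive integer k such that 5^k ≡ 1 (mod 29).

14

The order of 5 must divide p − 1 = 28 = 2^2 · 7.
Divisors: 1, 2, 4, 7, 14, 28.
Check each in increasing order: 5^1 ≡ 5;  5^2 ≡ 25;  5^4 ≡ 16;  5^7 ≡ 28;  5^14 ≡ 1.
Smallest exponent giving 1 is 14.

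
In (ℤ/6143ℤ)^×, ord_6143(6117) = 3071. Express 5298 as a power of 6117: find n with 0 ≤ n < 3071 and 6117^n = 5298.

2792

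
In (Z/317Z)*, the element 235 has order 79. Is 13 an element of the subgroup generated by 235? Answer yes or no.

no

13 ∈ ⟨235⟩ iff 13^79 ≡ 1 (mod 317), since |⟨235⟩| = 79.
13^79 mod 317 = 203.
Since 203 ≠ 1, 13 does not lie in the subgroup.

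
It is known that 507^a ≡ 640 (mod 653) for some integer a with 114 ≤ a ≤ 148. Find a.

Compute 507^114 mod 653 = 70, then multiply by 507 repeatedly:
  507^114=70  507^115=228  507^116=15  507^117=422  507^118=423
  507^119=277  507^120=44  507^121=106  507^122=196  507^123=116
  507^124=42  507^125=398  507^126=9  507^127=645  507^128=515
  507^129=558  507^130=157  507^131=586  507^132=640
Found 640 at exponent 132.

132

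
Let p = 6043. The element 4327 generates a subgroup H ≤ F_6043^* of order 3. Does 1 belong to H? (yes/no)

yes

⟨4327⟩ has order 3; its elements mod 6043 are {1, 1715, 4327}.
1 is in this set.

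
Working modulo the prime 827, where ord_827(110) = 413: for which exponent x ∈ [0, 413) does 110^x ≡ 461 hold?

255

Baby-step giant-step with m = ceil(sqrt(413)) = 21.
Baby table (110^j mod 827 for j=0..20):
  0:1  1:110  2:522  3:357  4:401  5:279  6:91  7:86
  8:363  9:234  10:103  11:579  12:11  13:383  14:780  15:619
  16:276  17:588  18:174  19:119  20:685
Giant step factor: 110^(-21) ≡ 249 (mod 827).
Scan 461·249^i mod 827 for i = 0, 1, …:
  i=0: 461   i=1: 663   i=2: 514   i=3: 628
  i=4: 69   i=5: 641   i=6: 825   i=7: 329
  i=8: 48   i=9: 374   i=10: 502   i=11: 121
  i=12: 357
Match at i=12, j=3: x = 12·21 + 3 = 255.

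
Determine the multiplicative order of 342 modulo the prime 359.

358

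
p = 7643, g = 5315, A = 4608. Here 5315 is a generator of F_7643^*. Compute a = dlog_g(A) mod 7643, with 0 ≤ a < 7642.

Baby-step giant-step with m = ceil(sqrt(7642)) = 88.
Baby table (5315^j mod 7643 for j=0..87):
  0:1  1:5315  2:697  3:5343  4:4300  5:1930  6:1044  7:42
  8:1583  9:6345  10:2759  11:4811  12:4630  13:5633  14:1764  15:5342
  16:6628  17:1233  18:3344  19:3385  20:7296  21:5301  22:2717  23:3228
  24:5928  25:2874  26:4596  27:712  28:995  29:7112  30:5645  31:4400
  32:6063  33:1957  34:6975  35:3575  36:627  37:157  38:1368  39:2427
  40:5764  41:2516  42:4933  43:3405  44:6594  45:3955  46:2575  47:5155
  48:6313  49:825  50:5436  51:1800  52:5607  53:1148  54:2506  55:5284
  56:4078  57:6665  58:6813  59:6204  60:2358  61:5893  62:281  63:3130
  64:4782  65:3355  66:706  67:7320  68:2930  69:4159  70:1529  71:2126
  72:3336  73:6723  74:1720  75:772  76:6532  77:3074  78:5219  79:2538
  80:7218  81:3453  82:1852  83:6839  84:6820  85:5194  86:7237  87:5079
Giant step factor: 5315^(-88) ≡ 2561 (mod 7643).
Scan 4608·2561^i mod 7643 for i = 0, 1, …:
  i=0: 4608   i=1: 296   i=2: 1399   i=3: 5915
  i=4: 7532   i=5: 6163   i=6: 648   i=7: 997
  i=8: 555   i=9: 7400     …   i=75: 1430
  i=76: 1233
Match at i=76, j=17: a = 76·88 + 17 = 6705.

6705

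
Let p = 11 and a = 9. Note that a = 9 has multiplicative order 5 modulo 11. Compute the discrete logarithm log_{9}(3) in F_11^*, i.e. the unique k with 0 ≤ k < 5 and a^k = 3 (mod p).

3

Successive powers of 9 modulo 11:
  9^0=1  9^1=9  9^2=4  9^3=3
So 9^3 ≡ 3 (mod 11), giving k = 3.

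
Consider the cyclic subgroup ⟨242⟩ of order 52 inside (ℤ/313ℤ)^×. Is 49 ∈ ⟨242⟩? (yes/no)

49 ∈ ⟨242⟩ iff 49^52 ≡ 1 (mod 313), since |⟨242⟩| = 52.
49^52 mod 313 = 1.
Since 1 = 1, 49 lies in the subgroup.

yes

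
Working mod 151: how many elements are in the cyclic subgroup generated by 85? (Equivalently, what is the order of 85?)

15

The order of 85 must divide p − 1 = 150 = 2 · 3 · 5^2.
Divisors: 1, 2, 3, 5, 6, 10, 15, 25, 30, 50, 75, 150.
Check each in increasing order: 85^1 ≡ 85;  85^2 ≡ 128;  85^3 ≡ 8;  85^5 ≡ 118;  85^6 ≡ 64;  85^10 ≡ 32;  85^15 ≡ 1.
Smallest exponent giving 1 is 15.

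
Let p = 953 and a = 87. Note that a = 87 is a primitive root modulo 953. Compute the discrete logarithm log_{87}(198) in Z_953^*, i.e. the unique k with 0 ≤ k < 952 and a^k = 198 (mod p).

283

Baby-step giant-step with m = ceil(sqrt(952)) = 31.
Baby table (87^j mod 953 for j=0..30):
  0:1  1:87  2:898  3:933  4:166  5:147  6:400  7:492
  8:872  9:577  10:643  11:667  12:849  13:482  14:2  15:174
  16:843  17:913  18:332  19:294  20:800  21:31  22:791  23:201
  24:333  25:381  26:745  27:11  28:4  29:348  30:733
Giant step factor: 87^(-31) ≡ 679 (mod 953).
Scan 198·679^i mod 953 for i = 0, 1, …:
  i=0: 198   i=1: 69   i=2: 154   i=3: 689
  i=4: 861   i=5: 430   i=6: 352   i=7: 758
  i=8: 62   i=9: 166
Match at i=9, j=4: k = 9·31 + 4 = 283.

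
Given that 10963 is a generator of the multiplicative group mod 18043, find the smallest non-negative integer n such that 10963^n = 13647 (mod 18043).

7748

Baby-step giant-step with m = ceil(sqrt(18042)) = 135.
Baby table (10963^j mod 18043 for j=0..134):
  0:1  1:10963  2:2946  3:28  4:233  5:10316  6:784  7:6524
  8:160  9:3909  10:2242  11:4480  12:1194  13:8647  14:17182  15:15389
  16:7557  17:11978  18:15903  19:13123  20:10610  21:12252  22:6584  23:8392
  24:239  25:3922  26:417  27:6692  28:1558  29:11676  30:6946  31:7538
  32:2154  33:14058  34:12591  35:6183  36:14721  37:9731  38:10737  39:15242
  40:1823  41:11948  42:11787  43:14958  44:9770  45:5262  46:3835  47:2915
  48:2992  49:17165  50:9448  51:11604  52:11502  53:11942  54:138  55:15325
  56:9602  57:3864  58:14111  59:16254  60:17977  61:16205  62:4037  63:16195
  64:2665  65:4778  66:2385  67:2448  68:7483  69:12651  70:14415  71:11051
  72:11411  73:6674  74:2697  75:12777  76:6442  77:3344  78:14939  79:17989
  80:3417  81:3303  82:16531  83:5461  84:2269  85:11793  86:8564  87:9403
  88:5430  89:5233  90:10682  91:7696  92:2180  93:10408  94:17015  95:6911
  96:2736  97:7302  98:13078  99:4436  100:5983  101:5324  102:15950  103:5137
  104:4728  105:13568  106:17535  107:6083  108:1001  109:3819  110:7937  111:9985
  112:16717  113:5720  114:8935  115:17001  116:15816  117:15621  118:6910  119:9816
  120:4356  121:13050  122:4203  123:13710  124:4540  125:9426  126:4977  127:819
  128:11326  129:13055  130:4889  131:10397  132:4680  133:10591  134:2428
Giant step factor: 10963^(-135) ≡ 8814 (mod 18043).
Scan 13647·8814^i mod 18043 for i = 0, 1, …:
  i=0: 13647   i=1: 10020   i=2: 13838   i=3: 15495
  i=4: 5463   i=5: 12158   i=6: 3235   i=7: 5350
  i=8: 8541   i=9: 4978     …   i=56: 10290
  i=57: 11942
Match at i=57, j=53: n = 57·135 + 53 = 7748.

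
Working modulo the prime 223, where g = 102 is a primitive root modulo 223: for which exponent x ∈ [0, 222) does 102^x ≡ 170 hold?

Baby-step giant-step with m = ceil(sqrt(222)) = 15.
Baby table (102^j mod 223 for j=0..14):
  0:1  1:102  2:146  3:174  4:131  5:205  6:171  7:48
  8:213  9:95  10:101  11:44  12:28  13:180  14:74
Giant step factor: 102^(-15) ≡ 59 (mod 223).
Scan 170·59^i mod 223 for i = 0, 1, …:
  i=0: 170   i=1: 218   i=2: 151   i=3: 212
  i=4: 20   i=5: 65   i=6: 44
Match at i=6, j=11: x = 6·15 + 11 = 101.

101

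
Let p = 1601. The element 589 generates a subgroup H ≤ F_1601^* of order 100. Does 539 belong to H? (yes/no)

no

539 ∈ ⟨589⟩ iff 539^100 ≡ 1 (mod 1601), since |⟨589⟩| = 100.
539^100 mod 1601 = 1221.
Since 1221 ≠ 1, 539 does not lie in the subgroup.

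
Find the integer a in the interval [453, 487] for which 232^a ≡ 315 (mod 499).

Compute 232^453 mod 499 = 254, then multiply by 232 repeatedly:
  232^453=254  232^454=46  232^455=193  232^456=365  232^457=349
  232^458=130  232^459=220  232^460=142  232^461=10  232^462=324
  232^463=318  232^464=423  232^465=332  232^466=178  232^467=378
  232^468=371  232^469=244  232^470=221  232^471=374  232^472=441
  232^473=17  232^474=451  232^475=341  232^476=270  232^477=265
  232^478=103  232^479=443  232^480=481  232^481=315
Found 315 at exponent 481.

481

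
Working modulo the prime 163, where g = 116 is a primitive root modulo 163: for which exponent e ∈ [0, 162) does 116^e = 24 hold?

Baby-step giant-step with m = ceil(sqrt(162)) = 13.
Baby table (116^j mod 163 for j=0..12):
  0:1  1:116  2:90  3:8  4:113  5:68  6:64  7:89
  8:55  9:23  10:60  11:114  12:21
Giant step factor: 116^(-13) ≡ 18 (mod 163).
Scan 24·18^i mod 163 for i = 0, 1, …:
  i=0: 24   i=1: 106   i=2: 115   i=3: 114
Match at i=3, j=11: e = 3·13 + 11 = 50.

50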